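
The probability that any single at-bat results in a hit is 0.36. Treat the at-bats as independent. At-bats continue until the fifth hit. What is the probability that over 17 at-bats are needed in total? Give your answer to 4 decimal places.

0.2094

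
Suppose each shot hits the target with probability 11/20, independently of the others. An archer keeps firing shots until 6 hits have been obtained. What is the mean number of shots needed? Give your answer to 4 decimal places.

10.9091

Y = total shots until the sixth success; negative binomial with r=6, p=0.55.
E[Y] = r / p = 6 / 0.55 = 10.909091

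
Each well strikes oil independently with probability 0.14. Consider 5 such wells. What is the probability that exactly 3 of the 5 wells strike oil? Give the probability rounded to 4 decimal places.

X ~ Binomial(n=5, p=0.14).
P(X=3) = C(5,3) · p^3 · (1−p)^2
= 10 · 0.002744 · 0.7396 = 0.020295

0.0203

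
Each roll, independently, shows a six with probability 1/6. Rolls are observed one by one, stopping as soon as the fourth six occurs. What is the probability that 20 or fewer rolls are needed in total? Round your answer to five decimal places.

Finishing within 20 rolls ⇔ at least 4 successes in the first 20. With X ~ Binomial(20, 0.166667), P(Y ≤ 20) = 1 − P(X ≤ 3).
  k=0: C(20,0)·0.166667^0·0.833333^20 = 0.0260841
  k=1: C(20,1)·0.166667^1·0.833333^19 = 0.1043362
  k=2: C(20,2)·0.166667^2·0.833333^18 = 0.1982388
  k=3: C(20,3)·0.166667^3·0.833333^17 = 0.2378866
1 − 0.5665456 = 0.4334544

0.43345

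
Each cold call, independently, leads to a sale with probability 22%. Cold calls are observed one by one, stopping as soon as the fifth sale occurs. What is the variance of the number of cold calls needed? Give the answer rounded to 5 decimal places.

Y = total cold calls until the fifth success; negative binomial with r=5, p=0.22.
Var(Y) = r(1−p)/p² = 5·0.78 / 0.22² = 80.5785124

80.57851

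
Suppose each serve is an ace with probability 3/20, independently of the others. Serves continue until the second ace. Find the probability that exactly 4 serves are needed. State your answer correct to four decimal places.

0.0488

Y = trial on which the second success occurs; negative binomial, r=2, p=0.15.
P(Y=4) = C(3,1) · p^2 · (1−p)^2
= 3 · 0.0225 · 0.7225 = 0.048769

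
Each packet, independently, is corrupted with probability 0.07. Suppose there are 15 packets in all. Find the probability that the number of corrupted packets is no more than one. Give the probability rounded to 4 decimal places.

X ~ Binomial(15, 0.07); P(X ≤ 1) = Σ C(15,k) p^k (1−p)^(15−k) over k:
  k=0: C(15,0)·0.07^0·0.93^15 = 0.336701
  k=1: C(15,1)·0.07^1·0.93^14 = 0.380146
Total = 0.716847

0.7168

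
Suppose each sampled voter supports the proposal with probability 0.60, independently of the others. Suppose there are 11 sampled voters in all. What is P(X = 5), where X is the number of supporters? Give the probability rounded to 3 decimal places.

X ~ Binomial(n=11, p=0.60).
P(X=5) = C(11,5) · p^5 · (1−p)^6
= 462 · 0.07776 · 0.004096 = 0.14715

0.147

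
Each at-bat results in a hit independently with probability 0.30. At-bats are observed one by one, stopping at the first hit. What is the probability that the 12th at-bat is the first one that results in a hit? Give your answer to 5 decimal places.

Geometric (trials to first success), p = 0.30.
P(Y = 12) = (1−p)^11 · p = 0.019773 · 0.30 = 0.0059320

0.00593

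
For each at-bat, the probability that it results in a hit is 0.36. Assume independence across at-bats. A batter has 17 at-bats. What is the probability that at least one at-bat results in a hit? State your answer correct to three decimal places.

P(at least one) = 1 − P(none) = 1 − (1 − 0.36)^17
= 1 − 0.00051 = 0.99949

0.999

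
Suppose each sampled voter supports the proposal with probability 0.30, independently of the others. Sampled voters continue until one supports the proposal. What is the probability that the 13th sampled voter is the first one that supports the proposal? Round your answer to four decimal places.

0.0042

Geometric (trials to first success), p = 0.30.
P(Y = 13) = (1−p)^12 · p = 0.013841 · 0.30 = 0.004152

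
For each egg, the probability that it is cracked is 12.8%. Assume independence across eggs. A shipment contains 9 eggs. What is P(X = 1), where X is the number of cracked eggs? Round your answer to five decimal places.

0.38511

X ~ Binomial(n=9, p=0.128).
P(X=1) = C(9,1) · p^1 · (1−p)^8
= 9 · 0.128 · 0.3343 = 0.3851096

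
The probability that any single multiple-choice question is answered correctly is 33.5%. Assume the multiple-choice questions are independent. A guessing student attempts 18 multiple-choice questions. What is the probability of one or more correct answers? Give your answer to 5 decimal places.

P(at least one) = 1 − P(none) = 1 − (1 − 0.335)^18
= 1 − 0.0006468 = 0.9993532

0.99935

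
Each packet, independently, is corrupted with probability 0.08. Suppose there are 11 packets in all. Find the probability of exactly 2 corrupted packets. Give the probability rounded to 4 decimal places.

X ~ Binomial(n=11, p=0.08).
P(X=2) = C(11,2) · p^2 · (1−p)^9
= 55 · 0.0064 · 0.47216 = 0.166201

0.1662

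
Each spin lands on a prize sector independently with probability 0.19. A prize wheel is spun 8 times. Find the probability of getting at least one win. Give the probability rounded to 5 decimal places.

0.81470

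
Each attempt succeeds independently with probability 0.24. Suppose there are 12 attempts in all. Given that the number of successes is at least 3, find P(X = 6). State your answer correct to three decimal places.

0.059

X ~ Binomial(12, 0.24). Want P(X=6 | X≥3) = P(X=6) / P(X≥3).
P(X=6) = C(12,6)·0.24^6·0.76^6 = 0.03403
P(X≥3) = 1 − 0.03713 − 0.14072 − 0.24440 = 0.57775
Ratio = 0.03403 / 0.57775 = 0.05890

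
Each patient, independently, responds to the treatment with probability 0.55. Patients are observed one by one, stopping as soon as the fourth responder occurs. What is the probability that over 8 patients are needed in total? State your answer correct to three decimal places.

0.260

Needing more than 8 patients ⇔ fewer than 4 successes in the first 8. With X ~ Binomial(8, 0.55), P(Y > 8) = P(X ≤ 3).
  k=0: C(8,0)·0.55^0·0.45^8 = 0.00168
  k=1: C(8,1)·0.55^1·0.45^7 = 0.01644
  k=2: C(8,2)·0.55^2·0.45^6 = 0.07033
  k=3: C(8,3)·0.55^3·0.45^5 = 0.17192
P(X ≤ 3) = 0.26038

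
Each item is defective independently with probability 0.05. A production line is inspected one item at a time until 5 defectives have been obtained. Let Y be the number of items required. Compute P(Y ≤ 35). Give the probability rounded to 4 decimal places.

0.0290

Finishing within 35 items ⇔ at least 5 successes in the first 35. With X ~ Binomial(35, 0.05), P(Y ≤ 35) = 1 − P(X ≤ 4).
  k=0: C(35,0)·0.05^0·0.95^35 = 0.166083
  k=1: C(35,1)·0.05^1·0.95^34 = 0.305943
  k=2: C(35,2)·0.05^2·0.95^33 = 0.273739
  k=3: C(35,3)·0.05^3·0.95^32 = 0.158480
  k=4: C(35,4)·0.05^4·0.95^31 = 0.066729
1 − 0.970974 = 0.029026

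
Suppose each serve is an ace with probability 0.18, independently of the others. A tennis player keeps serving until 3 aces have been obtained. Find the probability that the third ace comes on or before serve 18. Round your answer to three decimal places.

Finishing within 18 serves ⇔ at least 3 successes in the first 18. With X ~ Binomial(18, 0.18), P(Y ≤ 18) = 1 − P(X ≤ 2).
  k=0: C(18,0)·0.18^0·0.82^18 = 0.02810
  k=1: C(18,1)·0.18^1·0.82^17 = 0.11101
  k=2: C(18,2)·0.18^2·0.82^16 = 0.20714
1 − 0.34625 = 0.65375

0.654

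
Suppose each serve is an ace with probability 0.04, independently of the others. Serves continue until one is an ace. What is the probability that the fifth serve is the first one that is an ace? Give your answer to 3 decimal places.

0.034

Geometric (trials to first success), p = 0.04.
P(Y = 5) = (1−p)^4 · p = 0.84935 · 0.04 = 0.03397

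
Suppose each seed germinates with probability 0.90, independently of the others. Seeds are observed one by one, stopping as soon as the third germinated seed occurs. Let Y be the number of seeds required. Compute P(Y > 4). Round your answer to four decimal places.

Needing more than 4 seeds ⇔ fewer than 3 successes in the first 4. With X ~ Binomial(4, 0.90), P(Y > 4) = P(X ≤ 2).
  k=0: C(4,0)·0.90^0·0.10^4 = 0.000100
  k=1: C(4,1)·0.90^1·0.10^3 = 0.003600
  k=2: C(4,2)·0.90^2·0.10^2 = 0.048600
P(X ≤ 2) = 0.052300

0.0523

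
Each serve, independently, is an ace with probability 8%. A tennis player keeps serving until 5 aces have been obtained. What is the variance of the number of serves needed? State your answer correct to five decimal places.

Y = total serves until the fifth success; negative binomial with r=5, p=0.08.
Var(Y) = r(1−p)/p² = 5·0.92 / 0.08² = 718.7500000

718.75000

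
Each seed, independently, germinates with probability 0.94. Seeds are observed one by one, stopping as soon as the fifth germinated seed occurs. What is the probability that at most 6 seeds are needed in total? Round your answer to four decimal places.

Finishing within 6 seeds ⇔ at least 5 successes in the first 6. With X ~ Binomial(6, 0.94), P(Y ≤ 6) = 1 − P(X ≤ 4).
  k=0: C(6,0)·0.94^0·0.06^6 = 0.000000
  k=1: C(6,1)·0.94^1·0.06^5 = 0.000004
  k=2: C(6,2)·0.94^2·0.06^4 = 0.000172
  k=3: C(6,3)·0.94^3·0.06^3 = 0.003588
  k=4: C(6,4)·0.94^4·0.06^2 = 0.042160
1 − 0.045925 = 0.954075

0.9541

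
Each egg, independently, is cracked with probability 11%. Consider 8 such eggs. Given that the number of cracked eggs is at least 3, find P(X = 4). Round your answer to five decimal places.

X ~ Binomial(8, 0.11). Want P(X=4 | X≥3) = P(X=4) / P(X≥3).
P(X=4) = C(8,4)·0.11^4·0.89^4 = 0.0064303
P(X≥3) = 1 − 0.3936589 − 0.3892357 − 0.1683773 = 0.0487281
Ratio = 0.0064303 / 0.0487281 = 0.1319621

0.13196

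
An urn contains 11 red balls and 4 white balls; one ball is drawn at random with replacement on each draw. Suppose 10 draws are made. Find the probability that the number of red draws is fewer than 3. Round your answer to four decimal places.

X ~ Binomial(10, 0.733333); P(X ≤ 2) = Σ C(10,k) p^k (1−p)^(10−k) over k:
  k=0: C(10,0)·0.733333^0·0.266667^10 = 0.000002
  k=1: C(10,1)·0.733333^1·0.266667^9 = 0.000050
  k=2: C(10,2)·0.733333^2·0.266667^8 = 0.000619
Total = 0.000671

0.0007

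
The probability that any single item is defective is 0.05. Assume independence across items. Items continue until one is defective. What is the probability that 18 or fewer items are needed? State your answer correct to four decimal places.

Y = number of items to the first success; geometric, p = 0.05.
P(Y ≤ 18) = 1 − (1−p)^18 = 1 − 0.397214 = 0.602786

0.6028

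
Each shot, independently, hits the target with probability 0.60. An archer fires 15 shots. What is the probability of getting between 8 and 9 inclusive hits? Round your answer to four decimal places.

0.3837

X ~ Binomial(15, 0.60); P(8 ≤ X ≤ 9) = Σ C(15,k) p^k (1−p)^(15−k) over k:
  k=8: C(15,8)·0.60^8·0.40^7 = 0.177084
  k=9: C(15,9)·0.60^9·0.40^6 = 0.206598
Total = 0.383681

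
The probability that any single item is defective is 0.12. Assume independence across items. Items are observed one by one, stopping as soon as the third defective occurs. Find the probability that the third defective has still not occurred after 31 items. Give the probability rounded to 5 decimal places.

0.26373

Needing more than 31 items ⇔ fewer than 3 successes in the first 31. With X ~ Binomial(31, 0.12), P(Y > 31) = P(X ≤ 2).
  k=0: C(31,0)·0.12^0·0.88^31 = 0.0190092
  k=1: C(31,1)·0.12^1·0.88^30 = 0.0803569
  k=2: C(31,2)·0.12^2·0.88^29 = 0.1643664
P(X ≤ 2) = 0.2637324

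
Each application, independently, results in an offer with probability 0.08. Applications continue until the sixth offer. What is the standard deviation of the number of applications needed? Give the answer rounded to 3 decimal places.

Y = total applications until the sixth success; negative binomial with r=6, p=0.08.
SD(Y) = √[r(1−p)/p²] = √(862.50000) = 29.36835

29.368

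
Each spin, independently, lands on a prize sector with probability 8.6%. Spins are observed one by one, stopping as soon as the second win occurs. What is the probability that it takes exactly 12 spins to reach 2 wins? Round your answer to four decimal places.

Y = trial on which the second success occurs; negative binomial, r=2, p=0.086.
P(Y=12) = C(11,1) · p^2 · (1−p)^10
= 11 · 0.007396 · 0.40688 = 0.033102

0.0331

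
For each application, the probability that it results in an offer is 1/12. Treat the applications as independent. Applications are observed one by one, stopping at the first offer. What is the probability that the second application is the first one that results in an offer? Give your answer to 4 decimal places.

0.0764

Geometric (trials to first success), p = 0.083333.
P(Y = 2) = (1−p)^1 · p = 0.91667 · 0.083333 = 0.076389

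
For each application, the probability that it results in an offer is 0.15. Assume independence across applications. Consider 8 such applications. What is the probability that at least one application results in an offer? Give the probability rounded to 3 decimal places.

0.728

P(at least one) = 1 − P(none) = 1 − (1 − 0.15)^8
= 1 − 0.27249 = 0.72751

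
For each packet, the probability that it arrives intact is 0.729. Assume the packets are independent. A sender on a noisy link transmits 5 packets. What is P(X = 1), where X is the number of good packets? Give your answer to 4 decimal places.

X ~ Binomial(n=5, p=0.729).
P(X=1) = C(5,1) · p^1 · (1−p)^4
= 5 · 0.729 · 0.0053936 = 0.019660

0.0197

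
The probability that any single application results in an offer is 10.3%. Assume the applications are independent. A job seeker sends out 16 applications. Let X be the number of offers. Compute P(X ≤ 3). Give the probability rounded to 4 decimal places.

0.9253

X ~ Binomial(16, 0.103); P(X ≤ 3) = Σ C(16,k) p^k (1−p)^(16−k) over k:
  k=0: C(16,0)·0.103^0·0.897^16 = 0.175663
  k=1: C(16,1)·0.103^1·0.897^15 = 0.322733
  k=2: C(16,2)·0.103^2·0.897^14 = 0.277939
  k=3: C(16,3)·0.103^3·0.897^13 = 0.148937
Total = 0.925272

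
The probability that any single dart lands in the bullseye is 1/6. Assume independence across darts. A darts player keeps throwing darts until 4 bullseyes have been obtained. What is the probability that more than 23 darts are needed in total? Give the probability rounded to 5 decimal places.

Needing more than 23 darts ⇔ fewer than 4 successes in the first 23. With X ~ Binomial(23, 0.166667), P(Y > 23) = P(X ≤ 3).
  k=0: C(23,0)·0.166667^0·0.833333^23 = 0.0150949
  k=1: C(23,1)·0.166667^1·0.833333^22 = 0.0694367
  k=2: C(23,2)·0.166667^2·0.833333^21 = 0.1527608
  k=3: C(23,3)·0.166667^3·0.833333^20 = 0.2138651
P(X ≤ 3) = 0.4511575

0.45116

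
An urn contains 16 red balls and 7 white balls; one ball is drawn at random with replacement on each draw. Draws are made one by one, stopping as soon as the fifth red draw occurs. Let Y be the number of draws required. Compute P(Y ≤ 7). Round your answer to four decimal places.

0.6372

Finishing within 7 draws ⇔ at least 5 successes in the first 7. With X ~ Binomial(7, 0.695652), P(Y ≤ 7) = 1 − P(X ≤ 4).
  k=0: C(7,0)·0.695652^0·0.304348^7 = 0.000242
  k=1: C(7,1)·0.695652^1·0.304348^6 = 0.003870
  k=2: C(7,2)·0.695652^2·0.304348^5 = 0.026537
  k=3: C(7,3)·0.695652^3·0.304348^4 = 0.101094
  k=4: C(7,4)·0.695652^4·0.304348^3 = 0.231072
1 − 0.362815 = 0.637185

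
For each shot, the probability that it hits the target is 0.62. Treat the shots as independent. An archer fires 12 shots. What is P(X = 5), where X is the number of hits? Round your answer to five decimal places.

X ~ Binomial(n=12, p=0.62).
P(X=5) = C(12,5) · p^5 · (1−p)^7
= 792 · 0.091613 · 0.0011442 = 0.0830173

0.08302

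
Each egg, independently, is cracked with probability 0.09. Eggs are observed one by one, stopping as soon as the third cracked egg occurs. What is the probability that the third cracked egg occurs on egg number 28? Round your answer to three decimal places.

0.024

Y = trial on which the third success occurs; negative binomial, r=3, p=0.09.
P(Y=28) = C(27,2) · p^3 · (1−p)^25
= 351 · 0.000729 · 0.094631 = 0.02421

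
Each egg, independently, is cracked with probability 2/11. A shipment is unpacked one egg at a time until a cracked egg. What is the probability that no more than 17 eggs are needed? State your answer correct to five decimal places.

Y = number of eggs to the first success; geometric, p = 0.181818.
P(Y ≤ 17) = 1 − (1−p)^17 = 1 − 0.0329949 = 0.9670051

0.96701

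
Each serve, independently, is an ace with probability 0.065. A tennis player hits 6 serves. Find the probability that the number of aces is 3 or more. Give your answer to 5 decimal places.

X ~ Binomial(6, 0.065); P(X ≥ 3) = Σ C(6,k) p^k (1−p)^(6−k) over k:
  k=3: C(6,3)·0.065^3·0.935^3 = 0.0044896
  k=4: C(6,4)·0.065^4·0.935^2 = 0.0002341
  k=5: C(6,5)·0.065^5·0.935^1 = 0.0000065
  k=6: C(6,6)·0.065^6·0.935^0 = 0.0000001
Total = 0.0047302

0.00473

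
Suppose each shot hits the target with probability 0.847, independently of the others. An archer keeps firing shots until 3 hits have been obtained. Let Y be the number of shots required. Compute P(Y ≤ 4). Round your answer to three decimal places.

0.887

Finishing within 4 shots ⇔ at least 3 successes in the first 4. With X ~ Binomial(4, 0.847), P(Y ≤ 4) = 1 − P(X ≤ 2).
  k=0: C(4,0)·0.847^0·0.153^4 = 0.00055
  k=1: C(4,1)·0.847^1·0.153^3 = 0.01213
  k=2: C(4,2)·0.847^2·0.153^2 = 0.10076
1 − 0.11345 = 0.88655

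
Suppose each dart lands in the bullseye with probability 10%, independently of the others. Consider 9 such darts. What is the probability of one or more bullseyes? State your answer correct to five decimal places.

0.61258

P(at least one) = 1 − P(none) = 1 − (1 − 0.10)^9
= 1 − 0.3874205 = 0.6125795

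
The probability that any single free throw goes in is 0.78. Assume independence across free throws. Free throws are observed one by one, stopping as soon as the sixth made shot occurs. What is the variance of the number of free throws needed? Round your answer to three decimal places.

Y = total free throws until the sixth success; negative binomial with r=6, p=0.78.
Var(Y) = r(1−p)/p² = 6·0.22 / 0.78² = 2.16963

2.170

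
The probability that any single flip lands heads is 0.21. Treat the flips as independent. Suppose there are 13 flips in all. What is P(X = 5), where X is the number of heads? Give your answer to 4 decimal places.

X ~ Binomial(n=13, p=0.21).
P(X=5) = C(13,5) · p^5 · (1−p)^8
= 1287 · 0.00040841 · 0.15171 = 0.079743

0.0797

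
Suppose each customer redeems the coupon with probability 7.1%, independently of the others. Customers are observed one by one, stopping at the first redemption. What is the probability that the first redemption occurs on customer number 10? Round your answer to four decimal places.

0.0366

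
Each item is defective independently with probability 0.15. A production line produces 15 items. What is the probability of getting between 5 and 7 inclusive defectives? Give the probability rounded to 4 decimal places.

X ~ Binomial(15, 0.15); P(5 ≤ X ≤ 7) = Σ C(15,k) p^k (1−p)^(15−k) over k:
  k=5: C(15,5)·0.15^5·0.85^10 = 0.044895
  k=6: C(15,6)·0.15^6·0.85^9 = 0.013205
  k=7: C(15,7)·0.15^7·0.85^8 = 0.002996
Total = 0.061096

0.0611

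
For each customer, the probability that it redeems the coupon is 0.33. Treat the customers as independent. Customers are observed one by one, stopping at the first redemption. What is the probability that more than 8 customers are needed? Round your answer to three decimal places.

Y = number of customers to the first success; geometric, p = 0.33.
P(Y > 8) = P(first 8 all fail) = (1−p)^8 = 0.04061

0.041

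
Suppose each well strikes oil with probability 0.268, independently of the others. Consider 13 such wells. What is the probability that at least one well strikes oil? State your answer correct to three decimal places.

0.983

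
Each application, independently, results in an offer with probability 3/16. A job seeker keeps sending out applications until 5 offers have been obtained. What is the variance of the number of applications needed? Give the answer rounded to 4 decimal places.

115.5556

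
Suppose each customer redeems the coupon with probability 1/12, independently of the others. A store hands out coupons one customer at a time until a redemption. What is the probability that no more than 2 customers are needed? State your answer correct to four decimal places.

Y = number of customers to the first success; geometric, p = 0.083333.
P(Y ≤ 2) = 1 − (1−p)^2 = 1 − 0.840278 = 0.159722

0.1597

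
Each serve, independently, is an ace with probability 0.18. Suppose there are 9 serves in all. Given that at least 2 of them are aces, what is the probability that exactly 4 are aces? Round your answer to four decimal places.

0.0978

X ~ Binomial(9, 0.18). Want P(X=4 | X≥2) = P(X=4) / P(X≥2).
P(X=4) = C(9,4)·0.18^4·0.82^5 = 0.049038
P(X≥2) = 1 − 0.167620 − 0.331151 = 0.501230
Ratio = 0.049038 / 0.501230 = 0.097835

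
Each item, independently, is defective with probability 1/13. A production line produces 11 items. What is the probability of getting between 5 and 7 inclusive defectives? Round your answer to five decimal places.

0.00084

X ~ Binomial(11, 0.076923); P(5 ≤ X ≤ 7) = Σ C(11,k) p^k (1−p)^(11−k) over k:
  k=5: C(11,5)·0.076923^5·0.923077^6 = 0.0007698
  k=6: C(11,6)·0.076923^6·0.923077^5 = 0.0000641
  k=7: C(11,7)·0.076923^7·0.923077^4 = 0.0000038
Total = 0.0008377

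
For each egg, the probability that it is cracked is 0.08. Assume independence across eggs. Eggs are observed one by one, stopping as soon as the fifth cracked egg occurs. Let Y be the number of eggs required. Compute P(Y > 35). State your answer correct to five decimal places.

Needing more than 35 eggs ⇔ fewer than 5 successes in the first 35. With X ~ Binomial(35, 0.08), P(Y > 35) = P(X ≤ 4).
  k=0: C(35,0)·0.08^0·0.92^35 = 0.0540224
  k=1: C(35,1)·0.08^1·0.92^34 = 0.1644160
  k=2: C(35,2)·0.08^2·0.92^33 = 0.2430498
  k=3: C(35,3)·0.08^3·0.92^32 = 0.2324824
  k=4: C(35,4)·0.08^4·0.92^31 = 0.1617269
P(X ≤ 4) = 0.8556975

0.85570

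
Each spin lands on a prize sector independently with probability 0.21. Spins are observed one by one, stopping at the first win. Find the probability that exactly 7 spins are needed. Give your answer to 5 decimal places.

Geometric (trials to first success), p = 0.21.
P(Y = 7) = (1−p)^6 · p = 0.24309 · 0.21 = 0.0510484

0.05105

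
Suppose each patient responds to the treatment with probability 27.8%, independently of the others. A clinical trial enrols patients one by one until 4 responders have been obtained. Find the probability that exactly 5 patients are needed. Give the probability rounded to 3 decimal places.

0.017

Y = trial on which the fourth success occurs; negative binomial, r=4, p=0.278.
P(Y=5) = C(4,3) · p^4 · (1−p)^1
= 4 · 0.0059728 · 0.722 = 0.01725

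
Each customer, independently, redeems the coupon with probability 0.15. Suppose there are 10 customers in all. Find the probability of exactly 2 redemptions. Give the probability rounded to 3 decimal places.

0.276

X ~ Binomial(n=10, p=0.15).
P(X=2) = C(10,2) · p^2 · (1−p)^8
= 45 · 0.0225 · 0.27249 = 0.27590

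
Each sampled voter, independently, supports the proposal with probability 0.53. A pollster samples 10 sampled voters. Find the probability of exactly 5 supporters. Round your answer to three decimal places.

0.242

X ~ Binomial(n=10, p=0.53).
P(X=5) = C(10,5) · p^5 · (1−p)^5
= 252 · 0.04182 · 0.022935 = 0.24170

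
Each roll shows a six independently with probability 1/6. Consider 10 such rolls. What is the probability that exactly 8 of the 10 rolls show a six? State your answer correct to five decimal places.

0.00002

X ~ Binomial(n=10, p=0.166667).
P(X=8) = C(10,8) · p^8 · (1−p)^2
= 45 · 5.9537e-07 · 0.69444 = 0.0000186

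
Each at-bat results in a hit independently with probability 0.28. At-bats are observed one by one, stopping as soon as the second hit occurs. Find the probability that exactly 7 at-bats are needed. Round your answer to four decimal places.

Y = trial on which the second success occurs; negative binomial, r=2, p=0.28.
P(Y=7) = C(6,1) · p^2 · (1−p)^5
= 6 · 0.0784 · 0.19349 = 0.091019

0.0910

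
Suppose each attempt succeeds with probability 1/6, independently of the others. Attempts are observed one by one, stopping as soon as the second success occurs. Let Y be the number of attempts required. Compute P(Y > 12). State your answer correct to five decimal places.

Needing more than 12 attempts ⇔ fewer than 2 successes in the first 12. With X ~ Binomial(12, 0.166667), P(Y > 12) = P(X ≤ 1).
  k=0: C(12,0)·0.166667^0·0.833333^12 = 0.1121567
  k=1: C(12,1)·0.166667^1·0.833333^11 = 0.2691760
P(X ≤ 1) = 0.3813326

0.38133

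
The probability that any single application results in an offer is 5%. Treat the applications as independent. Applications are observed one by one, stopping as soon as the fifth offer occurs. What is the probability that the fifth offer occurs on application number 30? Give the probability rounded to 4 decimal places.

0.0021

Y = trial on which the fifth success occurs; negative binomial, r=5, p=0.05.
P(Y=30) = C(29,4) · p^5 · (1−p)^25
= 23751 · 3.125e-07 · 0.27739 = 0.002059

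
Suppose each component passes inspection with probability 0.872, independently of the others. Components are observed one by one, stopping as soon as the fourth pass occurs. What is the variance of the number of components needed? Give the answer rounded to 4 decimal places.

0.6733

Y = total components until the fourth success; negative binomial with r=4, p=0.872.
Var(Y) = r(1−p)/p² = 4·0.128 / 0.872² = 0.673344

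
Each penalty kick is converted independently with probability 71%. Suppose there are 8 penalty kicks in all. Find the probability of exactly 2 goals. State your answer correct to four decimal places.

X ~ Binomial(n=8, p=0.71).
P(X=2) = C(8,2) · p^2 · (1−p)^6
= 28 · 0.5041 · 0.00059482 = 0.008396

0.0084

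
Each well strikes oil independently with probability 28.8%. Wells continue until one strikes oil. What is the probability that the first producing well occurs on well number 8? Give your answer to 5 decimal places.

0.02671

Geometric (trials to first success), p = 0.288.
P(Y = 8) = (1−p)^7 · p = 0.09276 · 0.288 = 0.0267148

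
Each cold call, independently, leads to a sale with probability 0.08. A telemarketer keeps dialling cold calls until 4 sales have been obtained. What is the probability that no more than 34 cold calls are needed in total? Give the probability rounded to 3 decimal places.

Finishing within 34 cold calls ⇔ at least 4 successes in the first 34. With X ~ Binomial(34, 0.08), P(Y ≤ 34) = 1 − P(X ≤ 3).
  k=0: C(34,0)·0.08^0·0.92^34 = 0.05872
  k=1: C(34,1)·0.08^1·0.92^33 = 0.17361
  k=2: C(34,2)·0.08^2·0.92^32 = 0.24909
  k=3: C(34,3)·0.08^3·0.92^31 = 0.23104
1 − 0.71245 = 0.28755

0.288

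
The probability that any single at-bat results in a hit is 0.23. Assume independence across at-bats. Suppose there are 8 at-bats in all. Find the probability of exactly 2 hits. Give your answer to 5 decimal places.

X ~ Binomial(n=8, p=0.23).
P(X=2) = C(8,2) · p^2 · (1−p)^6
= 28 · 0.0529 · 0.20842 = 0.3087152

0.30872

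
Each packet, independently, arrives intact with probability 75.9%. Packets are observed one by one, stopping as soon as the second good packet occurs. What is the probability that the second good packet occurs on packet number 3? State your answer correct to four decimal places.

0.2777

Y = trial on which the second success occurs; negative binomial, r=2, p=0.759.
P(Y=3) = C(2,1) · p^2 · (1−p)^1
= 2 · 0.57608 · 0.241 = 0.277671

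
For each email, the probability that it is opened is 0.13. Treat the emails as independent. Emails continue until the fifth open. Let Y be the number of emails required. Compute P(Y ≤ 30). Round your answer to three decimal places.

0.350

Finishing within 30 emails ⇔ at least 5 successes in the first 30. With X ~ Binomial(30, 0.13), P(Y ≤ 30) = 1 − P(X ≤ 4).
  k=0: C(30,0)·0.13^0·0.87^30 = 0.01533
  k=1: C(30,1)·0.13^1·0.87^29 = 0.06873
  k=2: C(30,2)·0.13^2·0.87^28 = 0.14891
  k=3: C(30,3)·0.13^3·0.87^27 = 0.20767
  k=4: C(30,4)·0.13^4·0.87^26 = 0.20946
1 − 0.65010 = 0.34990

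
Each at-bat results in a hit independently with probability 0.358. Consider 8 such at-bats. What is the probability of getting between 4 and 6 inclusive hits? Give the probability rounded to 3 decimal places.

0.307

X ~ Binomial(8, 0.358); P(4 ≤ X ≤ 6) = Σ C(8,k) p^k (1−p)^(8−k) over k:
  k=4: C(8,4)·0.358^4·0.642^4 = 0.19533
  k=5: C(8,5)·0.358^5·0.642^3 = 0.08714
  k=6: C(8,6)·0.358^6·0.642^2 = 0.02430
Total = 0.30676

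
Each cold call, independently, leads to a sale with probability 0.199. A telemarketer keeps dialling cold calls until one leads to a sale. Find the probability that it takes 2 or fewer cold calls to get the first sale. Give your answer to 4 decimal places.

0.3584

Y = number of cold calls to the first success; geometric, p = 0.199.
P(Y ≤ 2) = 1 − (1−p)^2 = 1 − 0.641601 = 0.358399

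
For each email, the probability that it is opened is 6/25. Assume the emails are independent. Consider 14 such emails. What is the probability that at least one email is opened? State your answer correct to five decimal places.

0.97855

P(at least one) = 1 − P(none) = 1 − (1 − 0.24)^14
= 1 − 0.0214482 = 0.9785518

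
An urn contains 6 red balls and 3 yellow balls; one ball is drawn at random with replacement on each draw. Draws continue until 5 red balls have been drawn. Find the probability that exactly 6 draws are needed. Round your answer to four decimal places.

0.2195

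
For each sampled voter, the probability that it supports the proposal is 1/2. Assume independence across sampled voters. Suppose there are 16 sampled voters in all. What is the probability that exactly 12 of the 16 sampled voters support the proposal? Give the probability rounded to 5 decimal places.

0.02777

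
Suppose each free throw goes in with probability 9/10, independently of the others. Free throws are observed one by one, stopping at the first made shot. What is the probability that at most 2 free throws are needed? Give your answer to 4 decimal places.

Y = number of free throws to the first success; geometric, p = 0.90.
P(Y ≤ 2) = 1 − (1−p)^2 = 1 − 0.010000 = 0.990000

0.9900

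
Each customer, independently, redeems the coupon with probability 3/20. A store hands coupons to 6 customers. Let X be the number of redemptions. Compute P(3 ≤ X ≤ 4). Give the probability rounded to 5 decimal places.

0.04694

X ~ Binomial(6, 0.15); P(3 ≤ X ≤ 4) = Σ C(6,k) p^k (1−p)^(6−k) over k:
  k=3: C(6,3)·0.15^3·0.85^3 = 0.0414534
  k=4: C(6,4)·0.15^4·0.85^2 = 0.0054865
Total = 0.0469399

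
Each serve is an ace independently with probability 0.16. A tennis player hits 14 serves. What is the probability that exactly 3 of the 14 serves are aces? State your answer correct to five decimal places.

X ~ Binomial(n=14, p=0.16).
P(X=3) = C(14,3) · p^3 · (1−p)^11
= 364 · 0.004096 · 0.14692 = 0.2190451

0.21905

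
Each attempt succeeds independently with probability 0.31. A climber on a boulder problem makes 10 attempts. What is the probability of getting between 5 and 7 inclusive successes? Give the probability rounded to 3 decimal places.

X ~ Binomial(10, 0.31); P(5 ≤ X ≤ 7) = Σ C(10,k) p^k (1−p)^(10−k) over k:
  k=5: C(10,5)·0.31^5·0.69^5 = 0.11284
  k=6: C(10,6)·0.31^6·0.69^4 = 0.04225
  k=7: C(10,7)·0.31^7·0.69^3 = 0.01085
Total = 0.16593

0.166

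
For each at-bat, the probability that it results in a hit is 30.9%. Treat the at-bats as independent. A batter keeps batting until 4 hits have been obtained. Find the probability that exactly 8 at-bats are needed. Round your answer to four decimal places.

Y = trial on which the fourth success occurs; negative binomial, r=4, p=0.309.
P(Y=8) = C(7,3) · p^4 · (1−p)^4
= 35 · 0.0091166 · 0.22799 = 0.072747

0.0727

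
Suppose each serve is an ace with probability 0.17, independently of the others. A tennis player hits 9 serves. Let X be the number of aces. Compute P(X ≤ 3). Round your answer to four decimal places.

X ~ Binomial(9, 0.17); P(X ≤ 3) = Σ C(9,k) p^k (1−p)^(9−k) over k:
  k=0: C(9,0)·0.17^0·0.83^9 = 0.186940
  k=1: C(9,1)·0.17^1·0.83^8 = 0.344601
  k=2: C(9,2)·0.17^2·0.83^7 = 0.282323
  k=3: C(9,3)·0.17^3·0.83^6 = 0.134926
Total = 0.948790

0.9488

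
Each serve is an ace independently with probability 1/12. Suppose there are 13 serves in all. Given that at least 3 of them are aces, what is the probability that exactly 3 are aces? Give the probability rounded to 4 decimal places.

0.7878

X ~ Binomial(13, 0.083333). Want P(X=3 | X≥3) = P(X=3) / P(X≥3).
P(X=3) = C(13,3)·0.083333^3·0.916667^10 = 0.069332
P(X≥3) = 1 − 0.322663 − 0.381329 − 0.207997 = 0.088011
Ratio = 0.069332 / 0.088011 = 0.787768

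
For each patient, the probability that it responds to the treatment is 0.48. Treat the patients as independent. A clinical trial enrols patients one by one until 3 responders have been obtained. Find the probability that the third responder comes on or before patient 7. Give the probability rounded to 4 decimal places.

Finishing within 7 patients ⇔ at least 3 successes in the first 7. With X ~ Binomial(7, 0.48), P(Y ≤ 7) = 1 − P(X ≤ 2).
  k=0: C(7,0)·0.48^0·0.52^7 = 0.010281
  k=1: C(7,1)·0.48^1·0.52^6 = 0.066429
  k=2: C(7,2)·0.48^2·0.52^5 = 0.183958
1 − 0.260668 = 0.739332

0.7393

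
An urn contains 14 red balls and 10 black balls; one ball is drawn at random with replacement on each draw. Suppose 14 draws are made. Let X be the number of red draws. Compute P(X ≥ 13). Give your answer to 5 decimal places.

X ~ Binomial(14, 0.583333); P(X ≥ 13) = Σ C(14,k) p^k (1−p)^(14−k) over k:
  k=13: C(14,13)·0.583333^13·0.416667^1 = 0.0052824
  k=14: C(14,14)·0.583333^14·0.416667^0 = 0.0005282
Total = 0.0058107

0.00581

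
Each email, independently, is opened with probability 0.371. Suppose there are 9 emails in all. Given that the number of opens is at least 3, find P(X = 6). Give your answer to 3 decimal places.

0.077

X ~ Binomial(9, 0.371). Want P(X=6 | X≥3) = P(X=6) / P(X≥3).
P(X=6) = C(9,6)·0.371^6·0.629^3 = 0.05451
P(X≥3) = 1 − 0.01541 − 0.08181 − 0.19302 = 0.70975
Ratio = 0.05451 / 0.70975 = 0.07680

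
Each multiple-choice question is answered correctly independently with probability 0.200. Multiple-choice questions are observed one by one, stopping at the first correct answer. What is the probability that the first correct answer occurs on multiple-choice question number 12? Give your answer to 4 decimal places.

0.0172

Geometric (trials to first success), p = 0.20.
P(Y = 12) = (1−p)^11 · p = 0.085899 · 0.20 = 0.017180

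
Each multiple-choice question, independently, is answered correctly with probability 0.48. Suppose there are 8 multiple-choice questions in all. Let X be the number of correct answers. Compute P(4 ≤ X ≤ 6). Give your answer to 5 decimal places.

0.56493

X ~ Binomial(8, 0.48); P(4 ≤ X ≤ 6) = Σ C(8,k) p^k (1−p)^(8−k) over k:
  k=4: C(8,4)·0.48^4·0.52^4 = 0.2716917
  k=5: C(8,5)·0.48^5·0.52^3 = 0.2006339
  k=6: C(8,6)·0.48^6·0.52^2 = 0.0926002
Total = 0.5649258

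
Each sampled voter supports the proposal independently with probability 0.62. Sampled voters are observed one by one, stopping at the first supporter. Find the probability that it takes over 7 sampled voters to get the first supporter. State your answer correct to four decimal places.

Y = number of sampled voters to the first success; geometric, p = 0.62.
P(Y > 7) = P(first 7 all fail) = (1−p)^7 = 0.001144

0.0011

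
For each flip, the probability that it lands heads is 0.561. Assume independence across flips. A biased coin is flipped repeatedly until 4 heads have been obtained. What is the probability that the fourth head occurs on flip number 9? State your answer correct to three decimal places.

Y = trial on which the fourth success occurs; negative binomial, r=4, p=0.561.
P(Y=9) = C(8,3) · p^4 · (1−p)^5
= 56 · 0.099049 · 0.016305 = 0.09044

0.090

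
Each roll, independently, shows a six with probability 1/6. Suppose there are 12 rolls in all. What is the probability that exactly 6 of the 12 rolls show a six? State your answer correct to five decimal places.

0.00663

X ~ Binomial(n=12, p=0.166667).
P(X=6) = C(12,6) · p^6 · (1−p)^6
= 924 · 2.1433e-05 · 0.3349 = 0.0066325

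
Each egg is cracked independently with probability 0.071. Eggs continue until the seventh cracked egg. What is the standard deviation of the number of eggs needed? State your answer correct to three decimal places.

35.917

Y = total eggs until the seventh success; negative binomial with r=7, p=0.071.
SD(Y) = √[r(1−p)/p²] = √(1290.02182) = 35.91687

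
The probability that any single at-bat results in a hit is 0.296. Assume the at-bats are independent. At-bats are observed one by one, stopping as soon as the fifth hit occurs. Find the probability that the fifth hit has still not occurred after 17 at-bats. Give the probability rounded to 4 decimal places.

Needing more than 17 at-bats ⇔ fewer than 5 successes in the first 17. With X ~ Binomial(17, 0.296), P(Y > 17) = P(X ≤ 4).
  k=0: C(17,0)·0.296^0·0.704^17 = 0.002563
  k=1: C(17,1)·0.296^1·0.704^16 = 0.018319
  k=2: C(17,2)·0.296^2·0.704^15 = 0.061619
  k=3: C(17,3)·0.296^3·0.704^14 = 0.129539
  k=4: C(17,4)·0.296^4·0.704^13 = 0.190629
P(X ≤ 4) = 0.402669

0.4027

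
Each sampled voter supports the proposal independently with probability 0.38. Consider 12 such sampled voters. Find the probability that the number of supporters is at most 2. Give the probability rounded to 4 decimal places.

0.1069

X ~ Binomial(12, 0.38); P(X ≤ 2) = Σ C(12,k) p^k (1−p)^(12−k) over k:
  k=0: C(12,0)·0.38^0·0.62^12 = 0.003226
  k=1: C(12,1)·0.38^1·0.62^11 = 0.023729
  k=2: C(12,2)·0.38^2·0.62^10 = 0.079989
Total = 0.106944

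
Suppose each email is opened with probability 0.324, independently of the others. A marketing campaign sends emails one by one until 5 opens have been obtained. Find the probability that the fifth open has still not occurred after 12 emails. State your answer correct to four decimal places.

Needing more than 12 emails ⇔ fewer than 5 successes in the first 12. With X ~ Binomial(12, 0.324), P(Y > 12) = P(X ≤ 4).
  k=0: C(12,0)·0.324^0·0.676^12 = 0.009107
  k=1: C(12,1)·0.324^1·0.676^11 = 0.052377
  k=2: C(12,2)·0.324^2·0.676^10 = 0.138071
  k=3: C(12,3)·0.324^3·0.676^9 = 0.220586
  k=4: C(12,4)·0.324^4·0.676^8 = 0.237880
P(X ≤ 4) = 0.658021

0.6580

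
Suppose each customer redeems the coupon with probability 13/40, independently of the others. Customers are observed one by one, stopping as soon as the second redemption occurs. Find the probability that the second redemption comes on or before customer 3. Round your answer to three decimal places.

0.248

Finishing within 3 customers ⇔ at least 2 successes in the first 3. With X ~ Binomial(3, 0.325), P(Y ≤ 3) = 1 − P(X ≤ 1).
  k=0: C(3,0)·0.325^0·0.675^3 = 0.30755
  k=1: C(3,1)·0.325^1·0.675^2 = 0.44423
1 − 0.75178 = 0.24822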